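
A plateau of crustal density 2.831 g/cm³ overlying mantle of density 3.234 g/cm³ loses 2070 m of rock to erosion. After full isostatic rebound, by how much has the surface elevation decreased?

258 m

Rebound u = e ρ_c/ρ_m = 2070 m × 2.831/3.234 = 1812 m.
Net surface drop = e − u = 2070 m − 1812 m = e (ρ_m − ρ_c)/ρ_m = 258 m.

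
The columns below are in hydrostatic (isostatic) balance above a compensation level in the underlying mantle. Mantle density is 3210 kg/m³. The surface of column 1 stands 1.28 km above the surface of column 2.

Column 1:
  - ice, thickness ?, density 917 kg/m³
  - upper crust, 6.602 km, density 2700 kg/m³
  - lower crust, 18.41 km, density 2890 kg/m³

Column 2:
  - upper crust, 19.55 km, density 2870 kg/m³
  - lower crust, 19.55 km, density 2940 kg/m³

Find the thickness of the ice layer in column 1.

Take the compensation level at the base of the deeper column (depth z_c below the surface of column 1) and equate Σ ρ_i t_i down to z_c; mantle fills any gap and the z_c terms cancel.
Column 1: x×917 + 6.602×2700 + 18.41×2890 + (z_c − 25.012 − x)×3210
Column 2: 1.28×0 + 19.55×2870 + 19.55×2940 + (z_c − 1.28 − 39.1)×3210
The z_c×3210 term appears on both sides and cancels. Collect the known terms of each column as K = Σ(ρt)_known − 3210 × (depth of known layers): K_1 = 71030.3 − 3210×25.012 = −9258.22; K_2 = 113585.5 − 3210×(1.28 + 39.1) = −16034.3.
Balance: K_1 − x×(3210 − 917) = K_2, so x = (K_1 − K_2)/(3210 − 917) = 6776.08/2293 = 2.96 km.

2.96 km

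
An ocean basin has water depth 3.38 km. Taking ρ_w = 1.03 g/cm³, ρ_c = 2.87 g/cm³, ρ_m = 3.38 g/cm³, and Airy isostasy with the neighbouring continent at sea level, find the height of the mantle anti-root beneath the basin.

12.2 km

Balancing pressure at the compensation depth: replacing crust with seawater at the top is compensated by replacing crust with mantle at the base: d (ρ_c − ρ_w) = a (ρ_m − ρ_c).
a = d (ρ_c − ρ_w)/(ρ_m − ρ_c) = 3.38 km × 1.84/0.51 = 12.2 km.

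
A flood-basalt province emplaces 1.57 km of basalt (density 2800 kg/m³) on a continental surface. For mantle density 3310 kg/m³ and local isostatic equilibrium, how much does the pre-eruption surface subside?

Subaerial loading: s = t ρ_load / ρ_m.
s = 1.57 km × 2800/3310 = 1.33 km.

1.33 km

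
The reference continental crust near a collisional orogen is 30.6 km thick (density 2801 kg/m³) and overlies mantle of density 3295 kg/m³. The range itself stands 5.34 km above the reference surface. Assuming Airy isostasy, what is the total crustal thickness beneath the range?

Root depth r = h ρ_c / (ρ_m − ρ_c) = 5.34 km × 2801 / 494 = 30.28 km.
Total thickness = T + h + r = 30.6 km + 5.34 km + 30.28 km = 66.2 km.

66.2 km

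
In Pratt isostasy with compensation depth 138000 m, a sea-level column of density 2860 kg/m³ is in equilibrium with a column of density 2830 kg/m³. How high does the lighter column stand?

1460 m

ρ_ref D = ρ (D + h) → h = D (ρ_ref − ρ)/ρ.
h = 138000 m × (2860 − 2830)/2830 = 1460 m.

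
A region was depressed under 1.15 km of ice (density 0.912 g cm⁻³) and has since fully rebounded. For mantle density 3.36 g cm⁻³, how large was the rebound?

0.312 km

Removing the load lets mantle flow back in; uplift u satisfies ρ_ice t = ρ_m u.
u = t ρ_ice/ρ_m = 1.15 km × 0.912/3.36 = 0.312 km.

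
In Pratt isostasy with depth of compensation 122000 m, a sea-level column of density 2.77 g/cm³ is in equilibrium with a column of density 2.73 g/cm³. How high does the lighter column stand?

ρ_ref D = ρ (D + h) → h = D (ρ_ref − ρ)/ρ.
h = 122000 m × (2.77 − 2.73)/2.73 = 1790 m.

1790 m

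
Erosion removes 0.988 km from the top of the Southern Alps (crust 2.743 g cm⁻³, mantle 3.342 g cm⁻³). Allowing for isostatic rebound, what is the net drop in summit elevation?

0.177 km

Rebound u = e ρ_c/ρ_m = 0.988 km × 2.743/3.342 = 0.8109 km.
Net surface drop = e − u = 0.988 km − 0.8109 km = e (ρ_m − ρ_c)/ρ_m = 0.177 km.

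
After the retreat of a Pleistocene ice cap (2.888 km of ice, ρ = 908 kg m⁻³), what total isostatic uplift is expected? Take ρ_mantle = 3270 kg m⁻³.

0.802 km

Removing the load lets mantle flow back in; uplift u satisfies ρ_ice t = ρ_m u.
u = t ρ_ice/ρ_m = 2.888 km × 908/3270 = 0.802 km.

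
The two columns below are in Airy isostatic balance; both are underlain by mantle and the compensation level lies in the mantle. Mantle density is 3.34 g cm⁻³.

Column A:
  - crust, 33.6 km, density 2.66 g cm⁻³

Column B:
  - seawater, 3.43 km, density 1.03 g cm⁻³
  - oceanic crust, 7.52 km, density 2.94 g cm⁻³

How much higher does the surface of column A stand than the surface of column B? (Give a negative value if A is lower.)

3.57 km

For any compensation level in the mantle, the mantle terms cancel and isostasy reduces to e = (Σt_A − Σt_B) − (Σ(ρt)_A − Σ(ρt)_B) / ρ_m.
Σt_A = 33.6 km; Σt_B = 10.95 km; Σ(ρt)_A = 89.376; Σ(ρt)_B = 25.6417 (in km·g cm⁻³).
e = (33.6 − 10.95) − (89.376 − 25.6417) / 3.34 = 3.57 km.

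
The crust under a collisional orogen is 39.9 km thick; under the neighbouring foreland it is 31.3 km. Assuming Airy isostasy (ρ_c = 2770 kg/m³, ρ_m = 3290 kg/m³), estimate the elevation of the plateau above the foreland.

1.36 km

Excess crust Δ = 39.9 km − 31.3 km = 8.6 km, split between elevation h and root r with h + r = Δ.
Airy balance ρ_c h = (ρ_m − ρ_c) r gives r = h ρ_c/(ρ_m − ρ_c), so h (1 + ρ_c/(ρ_m − ρ_c)) = Δ, i.e. h = Δ (ρ_m − ρ_c)/ρ_m.
h = 8.6 km × 520/3290 = 1.36 km.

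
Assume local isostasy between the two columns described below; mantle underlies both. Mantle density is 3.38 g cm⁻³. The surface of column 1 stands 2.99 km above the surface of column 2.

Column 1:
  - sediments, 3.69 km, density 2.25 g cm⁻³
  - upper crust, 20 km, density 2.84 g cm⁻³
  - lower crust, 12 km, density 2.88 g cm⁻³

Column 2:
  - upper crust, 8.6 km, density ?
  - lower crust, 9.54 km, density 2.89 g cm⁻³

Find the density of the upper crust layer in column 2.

2.66 g cm⁻³

Take the compensation level at the base of the deeper column (depth z_c below the surface of column 1) and equate Σ ρ_i t_i down to z_c; mantle fills any gap and the z_c terms cancel.
Column 1: 3.69×2.25 + 20×2.84 + 12×2.88 + (z_c − 35.69)×3.38
Column 2: 2.99×0 + 8.6×ρ + 9.54×2.89 + (z_c − 2.99 − 18.14)×3.38
The z_c×3.38 term appears on both sides and cancels. Collect the known terms of each column as K = Σ(ρt)_known − 3.38 × (depth of known layers): K_1 = 99.6625 − 3.38×35.69 = −20.9697; K_2 = 27.5706 − 3.38×(2.99 + 18.14) = −43.8488.
Balance: K_1 = K_2 + 8.6×ρ, so ρ = (K_1 − K_2)/8.6 = 22.8791/8.6 = 2.66 g cm⁻³.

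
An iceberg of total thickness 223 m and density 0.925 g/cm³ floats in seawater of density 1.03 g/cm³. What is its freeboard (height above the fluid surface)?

22.7 m

Floating equilibrium: submerged depth d = t ρ_obj/ρ_fluid = 223 m × 0.925/1.03 = 200.3 m.
Freeboard = t − d = 223 m − 200.3 m = 22.7 m.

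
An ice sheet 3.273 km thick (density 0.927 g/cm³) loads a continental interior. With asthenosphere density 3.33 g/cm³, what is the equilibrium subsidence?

Isostatic balance requires: the ice load ρ_ice t is balanced by mantle displaced below, ρ_m s.
s = t ρ_ice / ρ_m = 3.273 km × 0.927/3.33 = 0.911 km.

0.911 km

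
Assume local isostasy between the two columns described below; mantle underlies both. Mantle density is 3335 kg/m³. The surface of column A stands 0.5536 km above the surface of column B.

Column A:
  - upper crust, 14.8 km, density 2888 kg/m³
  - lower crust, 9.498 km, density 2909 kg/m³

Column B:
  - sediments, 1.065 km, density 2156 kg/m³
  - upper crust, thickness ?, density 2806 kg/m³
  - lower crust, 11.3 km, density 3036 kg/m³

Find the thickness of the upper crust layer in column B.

Take the compensation level at the base of the deeper column (depth z_c below the surface of column A) and equate Σ ρ_i t_i down to z_c; mantle fills any gap and the z_c terms cancel.
Column A: 14.8×2888 + 9.498×2909 + (z_c − 24.298)×3335
Column B: 0.5536×0 + 1.065×2156 + x×2806 + 11.3×3036 + (z_c − 0.5536 − 12.365 − x)×3335
The z_c×3335 term appears on both sides and cancels. Collect the known terms of each column as K = Σ(ρt)_known − 3335 × (depth of known layers): K_A = 70372.082 − 3335×24.298 = −10661.748; K_B = 36602.94 − 3335×(0.5536 + 12.365) = −6480.591.
Balance: K_A = K_B − x×(3335 − 2806), so x = (K_B − K_A)/(3335 − 2806) = 4181.16/529 = 7.9 km.

7.9 km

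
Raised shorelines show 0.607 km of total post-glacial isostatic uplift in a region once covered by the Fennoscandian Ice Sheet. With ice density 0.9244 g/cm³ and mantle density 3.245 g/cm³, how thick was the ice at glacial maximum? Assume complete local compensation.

u = t ρ_ice/ρ_m → t = u ρ_m/ρ_ice = 0.607 km × 3.245/0.9244 = 2.13 km.

2.13 km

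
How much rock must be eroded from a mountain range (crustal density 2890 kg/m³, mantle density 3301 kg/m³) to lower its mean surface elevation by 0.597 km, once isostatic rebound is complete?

Net drop Δ = e − u = e − e ρ_c/ρ_m = e (ρ_m − ρ_c)/ρ_m.
e = Δ ρ_m/(ρ_m − ρ_c) = 0.597 km × 3301/411 = 4.79 km.

4.79 km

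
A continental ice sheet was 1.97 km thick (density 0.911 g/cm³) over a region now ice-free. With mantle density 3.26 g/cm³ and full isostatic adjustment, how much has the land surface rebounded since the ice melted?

0.551 km

Removing the load lets mantle flow back in; uplift u satisfies ρ_ice t = ρ_m u.
u = t ρ_ice/ρ_m = 1.97 km × 0.911/3.26 = 0.551 km.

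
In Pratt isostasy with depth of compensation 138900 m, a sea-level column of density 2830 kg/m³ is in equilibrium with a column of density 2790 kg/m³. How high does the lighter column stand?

1990 m

ρ_ref D = ρ (D + h) → h = D (ρ_ref − ρ)/ρ.
h = 138900 m × (2830 − 2790)/2790 = 1990 m.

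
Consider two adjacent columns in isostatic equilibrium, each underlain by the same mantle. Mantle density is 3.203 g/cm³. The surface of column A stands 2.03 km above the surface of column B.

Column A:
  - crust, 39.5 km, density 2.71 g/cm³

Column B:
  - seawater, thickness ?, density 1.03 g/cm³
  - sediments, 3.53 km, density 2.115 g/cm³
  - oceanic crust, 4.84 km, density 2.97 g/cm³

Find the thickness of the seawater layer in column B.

Take the compensation level at the base of the deeper column (depth z_c below the surface of column A) and equate Σ ρ_i t_i down to z_c; mantle fills any gap and the z_c terms cancel.
Column A: 39.5×2.71 + (z_c − 39.5)×3.203
Column B: 2.03×0 + x×1.03 + 3.53×2.115 + 4.84×2.97 + (z_c − 2.03 − 8.37 − x)×3.203
The z_c×3.203 term appears on both sides and cancels. Collect the known terms of each column as K = Σ(ρt)_known − 3.203 × (depth of known layers): K_A = 107.045 − 3.203×39.5 = −19.4735; K_B = 21.84075 − 3.203×(2.03 + 8.37) = −11.47045.
Balance: K_A = K_B − x×(3.203 − 1.03), so x = (K_B − K_A)/(3.203 − 1.03) = 8.00305/2.173 = 3.68 km.

3.68 km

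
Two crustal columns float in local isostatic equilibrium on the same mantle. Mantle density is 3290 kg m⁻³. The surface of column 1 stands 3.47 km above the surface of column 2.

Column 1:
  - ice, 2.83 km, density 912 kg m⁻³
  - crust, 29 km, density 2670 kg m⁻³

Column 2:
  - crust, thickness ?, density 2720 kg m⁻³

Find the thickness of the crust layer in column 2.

23.3 km

Take the compensation level at the base of the deeper column (depth z_c below the surface of column 1) and equate Σ ρ_i t_i down to z_c; mantle fills any gap and the z_c terms cancel.
Column 1: 2.83×912 + 29×2670 + (z_c − 31.83)×3290
Column 2: 3.47×0 + x×2720 + (z_c − 3.47 − 0 − x)×3290
The z_c×3290 term appears on both sides and cancels. Collect the known terms of each column as K = Σ(ρt)_known − 3290 × (depth of known layers): K_1 = 80010.96 − 3290×31.83 = −24709.74; K_2 = 0 − 3290×(3.47 + 0) = −11416.3.
Balance: K_1 = K_2 − x×(3290 − 2720), so x = (K_2 − K_1)/(3290 − 2720) = 13293.4/570 = 23.3 km.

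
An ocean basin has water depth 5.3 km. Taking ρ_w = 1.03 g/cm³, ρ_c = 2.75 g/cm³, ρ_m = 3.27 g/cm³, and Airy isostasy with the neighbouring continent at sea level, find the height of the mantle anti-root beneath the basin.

In Airy isostatic equilibrium: replacing crust with seawater at the top is compensated by replacing crust with mantle at the base: d (ρ_c − ρ_w) = a (ρ_m − ρ_c).
a = d (ρ_c − ρ_w)/(ρ_m − ρ_c) = 5.3 km × 1.72/0.52 = 17.5 km.

17.5 km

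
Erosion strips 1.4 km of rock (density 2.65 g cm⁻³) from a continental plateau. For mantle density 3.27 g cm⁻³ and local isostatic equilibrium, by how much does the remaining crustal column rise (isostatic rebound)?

1.13 km

Unloading: uplift u = e ρ_c/ρ_m = 1.4 km × 2.65/3.27 = 1.13 km.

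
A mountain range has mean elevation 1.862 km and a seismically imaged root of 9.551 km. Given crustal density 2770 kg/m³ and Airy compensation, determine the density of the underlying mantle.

Airy balance: ρ_c h = (ρ_m − ρ_c) r → ρ_m = ρ_c (1 + h/r).
ρ_m = 2770 × (1 + 1.862 km/9.551 km) = 3310 kg/m³.

3310 kg/m³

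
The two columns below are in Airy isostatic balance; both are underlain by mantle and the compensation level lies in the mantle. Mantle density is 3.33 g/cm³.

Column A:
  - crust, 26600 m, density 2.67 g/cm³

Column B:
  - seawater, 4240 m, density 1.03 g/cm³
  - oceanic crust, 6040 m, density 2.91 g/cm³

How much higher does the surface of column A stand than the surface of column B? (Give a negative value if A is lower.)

1580 m

For any compensation level in the mantle, the mantle terms cancel and isostasy reduces to e = (Σt_A − Σt_B) − (Σ(ρt)_A − Σ(ρt)_B) / ρ_m.
Σt_A = 26600 m; Σt_B = 10280 m; Σ(ρt)_A = 71022; Σ(ρt)_B = 21943.6 (in m·g/cm³).
e = (26600 − 10280) − (71022 − 21943.6) / 3.33 = 1580 m.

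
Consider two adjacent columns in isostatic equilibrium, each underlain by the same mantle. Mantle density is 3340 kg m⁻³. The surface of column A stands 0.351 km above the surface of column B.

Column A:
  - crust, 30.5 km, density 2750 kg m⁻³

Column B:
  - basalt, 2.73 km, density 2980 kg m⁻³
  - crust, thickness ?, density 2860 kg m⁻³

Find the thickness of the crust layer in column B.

33 km

Take the compensation level at the base of the deeper column (depth z_c below the surface of column A) and equate Σ ρ_i t_i down to z_c; mantle fills any gap and the z_c terms cancel.
Column A: 30.5×2750 + (z_c − 30.5)×3340
Column B: 0.351×0 + 2.73×2980 + x×2860 + (z_c − 0.351 − 2.73 − x)×3340
The z_c×3340 term appears on both sides and cancels. Collect the known terms of each column as K = Σ(ρt)_known − 3340 × (depth of known layers): K_A = 83875 − 3340×30.5 = −17995; K_B = 8135.4 − 3340×(0.351 + 2.73) = −2155.14.
Balance: K_A = K_B − x×(3340 − 2860), so x = (K_B − K_A)/(3340 − 2860) = 15839.9/480 = 33 km.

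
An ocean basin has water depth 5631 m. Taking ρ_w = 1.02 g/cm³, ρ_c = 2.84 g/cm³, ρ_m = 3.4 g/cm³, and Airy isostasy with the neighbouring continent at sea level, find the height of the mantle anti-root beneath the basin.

18300 m

Balancing pressure at the compensation depth: replacing crust with seawater at the top is compensated by replacing crust with mantle at the base: d (ρ_c − ρ_w) = a (ρ_m − ρ_c).
a = d (ρ_c − ρ_w)/(ρ_m − ρ_c) = 5631 m × 1.82/0.56 = 18300 m.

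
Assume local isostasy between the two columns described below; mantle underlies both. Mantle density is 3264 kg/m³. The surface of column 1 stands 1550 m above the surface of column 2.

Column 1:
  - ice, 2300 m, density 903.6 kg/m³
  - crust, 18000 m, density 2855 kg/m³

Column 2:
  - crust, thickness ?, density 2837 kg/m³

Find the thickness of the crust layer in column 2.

18100 m

Take the compensation level at the base of the deeper column (depth z_c below the surface of column 1) and equate Σ ρ_i t_i down to z_c; mantle fills any gap and the z_c terms cancel.
Column 1: 2300×903.6 + 18000×2855 + (z_c − 20300)×3264
Column 2: 1550×0 + x×2837 + (z_c − 1550 − 0 − x)×3264
The z_c×3264 term appears on both sides and cancels. Collect the known terms of each column as K = Σ(ρt)_known − 3264 × (depth of known layers): K_1 = 53468280 − 3264×20300 = −12790920; K_2 = 0 − 3264×(1550 + 0) = −5059200.
Balance: K_1 = K_2 − x×(3264 − 2837), so x = (K_2 − K_1)/(3264 − 2837) = 7731720/427 = 18100 m.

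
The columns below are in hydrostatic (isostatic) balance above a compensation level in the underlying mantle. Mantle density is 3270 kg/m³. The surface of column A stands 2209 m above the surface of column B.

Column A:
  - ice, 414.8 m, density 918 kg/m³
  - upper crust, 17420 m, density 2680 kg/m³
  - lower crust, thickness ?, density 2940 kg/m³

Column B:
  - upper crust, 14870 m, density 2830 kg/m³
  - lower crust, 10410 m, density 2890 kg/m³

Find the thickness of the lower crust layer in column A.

Take the compensation level at the base of the deeper column (depth z_c below the surface of column A) and equate Σ ρ_i t_i down to z_c; mantle fills any gap and the z_c terms cancel.
Column A: 414.8×918 + 17420×2680 + x×2940 + (z_c − 17834.8 − x)×3270
Column B: 2209×0 + 14870×2830 + 10410×2890 + (z_c − 2209 − 25280)×3270
The z_c×3270 term appears on both sides and cancels. Collect the known terms of each column as K = Σ(ρt)_known − 3270 × (depth of known layers): K_A = 47066386.4 − 3270×17834.8 = −11253409.6; K_B = 72167000 − 3270×(2209 + 25280) = −17722030.
Balance: K_A − x×(3270 − 2940) = K_B, so x = (K_A − K_B)/(3270 − 2940) = 6468620/330 = 19600 m.

19600 m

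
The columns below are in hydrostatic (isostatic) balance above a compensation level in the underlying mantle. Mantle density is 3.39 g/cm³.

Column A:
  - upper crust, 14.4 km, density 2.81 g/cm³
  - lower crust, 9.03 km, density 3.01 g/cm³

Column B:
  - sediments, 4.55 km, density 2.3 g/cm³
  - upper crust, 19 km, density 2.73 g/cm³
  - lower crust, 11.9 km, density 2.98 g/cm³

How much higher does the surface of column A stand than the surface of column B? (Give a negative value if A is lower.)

−3.13 km

For any compensation level in the mantle, the mantle terms cancel and isostasy reduces to e = (Σt_A − Σt_B) − (Σ(ρt)_A − Σ(ρt)_B) / ρ_m.
Σt_A = 23.43 km; Σt_B = 35.45 km; Σ(ρt)_A = 67.6443; Σ(ρt)_B = 97.797 (in km·g/cm³).
e = (23.43 − 35.45) − (67.6443 − 97.797) / 3.39 = −3.13 km.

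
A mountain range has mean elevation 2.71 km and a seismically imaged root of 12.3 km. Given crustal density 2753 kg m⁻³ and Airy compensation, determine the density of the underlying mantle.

Airy balance: ρ_c h = (ρ_m − ρ_c) r → ρ_m = ρ_c (1 + h/r).
ρ_m = 2753 × (1 + 2.71 km/12.3 km) = 3360 kg m⁻³.

3360 kg m⁻³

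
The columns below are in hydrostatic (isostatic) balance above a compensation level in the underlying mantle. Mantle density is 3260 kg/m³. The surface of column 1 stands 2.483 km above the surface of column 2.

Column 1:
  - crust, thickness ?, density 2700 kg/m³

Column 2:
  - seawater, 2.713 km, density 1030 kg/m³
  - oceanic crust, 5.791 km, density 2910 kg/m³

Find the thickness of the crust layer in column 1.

Take the compensation level at the base of the deeper column (depth z_c below the surface of column 1) and equate Σ ρ_i t_i down to z_c; mantle fills any gap and the z_c terms cancel.
Column 1: x×2700 + (z_c − 0 − x)×3260
Column 2: 2.483×0 + 2.713×1030 + 5.791×2910 + (z_c − 2.483 − 8.504)×3260
The z_c×3260 term appears on both sides and cancels. Collect the known terms of each column as K = Σ(ρt)_known − 3260 × (depth of known layers): K_1 = 0 − 3260×0 = 0; K_2 = 19646.2 − 3260×(2.483 + 8.504) = −16171.42.
Balance: K_1 − x×(3260 − 2700) = K_2, so x = (K_1 − K_2)/(3260 − 2700) = 16171.4/560 = 28.9 km.

28.9 km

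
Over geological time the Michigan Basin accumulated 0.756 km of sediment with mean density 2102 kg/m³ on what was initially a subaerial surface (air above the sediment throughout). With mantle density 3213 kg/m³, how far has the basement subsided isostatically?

0.495 km

Subaerial load: s = t ρ_sed / ρ_m = 0.756 km × 2102/3213 = 0.495 km.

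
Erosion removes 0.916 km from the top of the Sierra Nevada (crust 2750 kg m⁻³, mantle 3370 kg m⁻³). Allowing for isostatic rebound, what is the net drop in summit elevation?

0.169 km

Rebound u = e ρ_c/ρ_m = 0.916 km × 2750/3370 = 0.7475 km.
Net surface drop = e − u = 0.916 km − 0.7475 km = e (ρ_m − ρ_c)/ρ_m = 0.169 km.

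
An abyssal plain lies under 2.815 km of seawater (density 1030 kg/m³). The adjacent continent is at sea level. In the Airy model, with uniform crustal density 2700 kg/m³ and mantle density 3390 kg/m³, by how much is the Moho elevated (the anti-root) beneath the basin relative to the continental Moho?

6.81 km

Equating mass per unit area of the two columns: replacing crust with seawater at the top is compensated by replacing crust with mantle at the base: d (ρ_c − ρ_w) = a (ρ_m − ρ_c).
a = d (ρ_c − ρ_w)/(ρ_m − ρ_c) = 2.815 km × 1670/690 = 6.81 km.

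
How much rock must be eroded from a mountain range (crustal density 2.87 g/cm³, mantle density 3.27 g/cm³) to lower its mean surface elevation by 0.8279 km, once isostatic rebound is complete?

6.77 km

Net drop Δ = e − u = e − e ρ_c/ρ_m = e (ρ_m − ρ_c)/ρ_m.
e = Δ ρ_m/(ρ_m − ρ_c) = 0.8279 km × 3.27/0.4 = 6.77 km.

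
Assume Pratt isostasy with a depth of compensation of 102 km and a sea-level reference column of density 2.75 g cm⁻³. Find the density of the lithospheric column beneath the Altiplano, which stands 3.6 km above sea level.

Pratt balance: ρ_ref D = ρ (D + h).
ρ = ρ_ref D/(D + h) = 2.75 × 102 km/(102 km + 3.6 km) = 2.66 g cm⁻³.

2.66 g cm⁻³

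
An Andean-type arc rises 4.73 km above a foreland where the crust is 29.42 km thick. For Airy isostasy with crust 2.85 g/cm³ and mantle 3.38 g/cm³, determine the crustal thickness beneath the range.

59.6 km

Root depth r = h ρ_c / (ρ_m − ρ_c) = 4.73 km × 2.85 / 0.53 = 25.43 km.
Total thickness = T + h + r = 29.42 km + 4.73 km + 25.43 km = 59.6 km.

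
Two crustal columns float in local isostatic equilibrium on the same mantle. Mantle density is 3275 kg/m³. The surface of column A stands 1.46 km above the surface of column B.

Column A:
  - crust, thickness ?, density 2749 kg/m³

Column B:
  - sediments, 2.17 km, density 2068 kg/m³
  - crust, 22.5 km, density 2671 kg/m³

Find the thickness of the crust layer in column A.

Take the compensation level at the base of the deeper column (depth z_c below the surface of column A) and equate Σ ρ_i t_i down to z_c; mantle fills any gap and the z_c terms cancel.
Column A: x×2749 + (z_c − 0 − x)×3275
Column B: 1.46×0 + 2.17×2068 + 22.5×2671 + (z_c − 1.46 − 24.67)×3275
The z_c×3275 term appears on both sides and cancels. Collect the known terms of each column as K = Σ(ρt)_known − 3275 × (depth of known layers): K_A = 0 − 3275×0 = 0; K_B = 64585.06 − 3275×(1.46 + 24.67) = −20990.69.
Balance: K_A − x×(3275 − 2749) = K_B, so x = (K_A − K_B)/(3275 − 2749) = 20990.7/526 = 39.9 km.

39.9 km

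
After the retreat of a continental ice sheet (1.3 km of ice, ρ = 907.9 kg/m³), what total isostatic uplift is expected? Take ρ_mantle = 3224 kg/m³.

Removing the load lets mantle flow back in; uplift u satisfies ρ_ice t = ρ_m u.
u = t ρ_ice/ρ_m = 1.3 km × 907.9/3224 = 0.366 km.

0.366 km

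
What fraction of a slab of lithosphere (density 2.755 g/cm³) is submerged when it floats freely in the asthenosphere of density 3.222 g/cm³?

Submerged fraction = ρ_obj/ρ_fluid = 2.755/3.222 = 85.5%.

85.5%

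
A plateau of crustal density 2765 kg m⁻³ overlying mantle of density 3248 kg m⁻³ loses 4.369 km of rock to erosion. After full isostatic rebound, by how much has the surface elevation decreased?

0.65 km

Rebound u = e ρ_c/ρ_m = 4.369 km × 2765/3248 = 3.719 km.
Net surface drop = e − u = 4.369 km − 3.719 km = e (ρ_m − ρ_c)/ρ_m = 0.65 km.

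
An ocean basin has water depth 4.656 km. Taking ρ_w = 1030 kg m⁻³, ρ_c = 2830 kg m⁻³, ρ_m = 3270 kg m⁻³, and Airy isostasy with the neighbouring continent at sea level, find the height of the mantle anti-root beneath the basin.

Equating mass per unit area of the two columns: replacing crust with seawater at the top is compensated by replacing crust with mantle at the base: d (ρ_c − ρ_w) = a (ρ_m − ρ_c).
a = d (ρ_c − ρ_w)/(ρ_m − ρ_c) = 4.656 km × 1800/440 = 19 km.

19 km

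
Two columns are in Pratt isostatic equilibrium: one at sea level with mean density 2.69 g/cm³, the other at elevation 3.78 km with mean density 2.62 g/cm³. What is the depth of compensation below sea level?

141 km

ρ_ref D = ρ (D + h) → D (ρ_ref − ρ) = ρ h.
D = ρ h/(ρ_ref − ρ) = 2.62 × 3.78 km/(2.69 − 2.62) = 141 km.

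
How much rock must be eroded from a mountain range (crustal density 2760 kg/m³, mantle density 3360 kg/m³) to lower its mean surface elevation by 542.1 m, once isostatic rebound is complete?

3040 m

Net drop Δ = e − u = e − e ρ_c/ρ_m = e (ρ_m − ρ_c)/ρ_m.
e = Δ ρ_m/(ρ_m − ρ_c) = 542.1 m × 3360/600 = 3040 m.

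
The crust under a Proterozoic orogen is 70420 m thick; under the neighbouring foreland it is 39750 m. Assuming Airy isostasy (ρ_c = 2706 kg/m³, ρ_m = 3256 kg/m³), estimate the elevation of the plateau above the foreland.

Excess crust Δ = 70420 m − 39750 m = 30670 m, split between elevation h and root r with h + r = Δ.
Airy balance ρ_c h = (ρ_m − ρ_c) r gives r = h ρ_c/(ρ_m − ρ_c), so h (1 + ρ_c/(ρ_m − ρ_c)) = Δ, i.e. h = Δ (ρ_m − ρ_c)/ρ_m.
h = 30670 m × 550/3256 = 5180 m.

5180 m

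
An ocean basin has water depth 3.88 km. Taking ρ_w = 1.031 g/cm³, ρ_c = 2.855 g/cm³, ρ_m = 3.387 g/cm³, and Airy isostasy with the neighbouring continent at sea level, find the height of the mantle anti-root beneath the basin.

13.3 km

Equating mass per unit area of the two columns: replacing crust with seawater at the top is compensated by replacing crust with mantle at the base: d (ρ_c − ρ_w) = a (ρ_m − ρ_c).
a = d (ρ_c − ρ_w)/(ρ_m − ρ_c) = 3.88 km × 1.824/0.532 = 13.3 km.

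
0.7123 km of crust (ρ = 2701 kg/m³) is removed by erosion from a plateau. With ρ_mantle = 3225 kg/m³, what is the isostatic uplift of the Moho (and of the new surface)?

Unloading: uplift u = e ρ_c/ρ_m = 0.7123 km × 2701/3225 = 0.597 km.

0.597 km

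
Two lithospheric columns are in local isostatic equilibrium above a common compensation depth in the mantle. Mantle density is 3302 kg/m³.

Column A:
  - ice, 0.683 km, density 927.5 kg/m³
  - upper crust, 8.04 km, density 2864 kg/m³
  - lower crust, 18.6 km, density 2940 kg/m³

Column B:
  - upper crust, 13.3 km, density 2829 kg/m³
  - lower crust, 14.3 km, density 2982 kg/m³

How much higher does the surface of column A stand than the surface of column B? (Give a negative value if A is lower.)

0.306 km

For any compensation level in the mantle, the mantle terms cancel and isostasy reduces to e = (Σt_A − Σt_B) − (Σ(ρt)_A − Σ(ρt)_B) / ρ_m.
Σt_A = 27.323 km; Σt_B = 27.6 km; Σ(ρt)_A = 78344.0425; Σ(ρt)_B = 80268.3 (in km·kg/m³).
e = (27.323 − 27.6) − (78344.0425 − 80268.3) / 3302 = 0.306 km.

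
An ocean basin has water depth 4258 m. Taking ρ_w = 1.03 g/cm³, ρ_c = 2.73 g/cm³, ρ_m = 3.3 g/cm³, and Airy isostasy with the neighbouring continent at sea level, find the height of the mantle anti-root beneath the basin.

12700 m

For local isostatic compensation: replacing crust with seawater at the top is compensated by replacing crust with mantle at the base: d (ρ_c − ρ_w) = a (ρ_m − ρ_c).
a = d (ρ_c − ρ_w)/(ρ_m − ρ_c) = 4258 m × 1.7/0.57 = 12700 m.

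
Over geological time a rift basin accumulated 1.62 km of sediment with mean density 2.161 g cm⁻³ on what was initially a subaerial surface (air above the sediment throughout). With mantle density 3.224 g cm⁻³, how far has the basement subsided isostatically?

1.09 km

Subaerial load: s = t ρ_sed / ρ_m = 1.62 km × 2.161/3.224 = 1.09 km.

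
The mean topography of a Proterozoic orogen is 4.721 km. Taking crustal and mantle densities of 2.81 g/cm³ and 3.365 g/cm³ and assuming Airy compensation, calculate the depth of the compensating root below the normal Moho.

By Archimedes' principle applied to the lithosphere: the weight of the topography is balanced by the buoyancy of the root, ρ_c h = (ρ_m − ρ_c) r.
r = h · ρ_c / (ρ_m − ρ_c) = 4.721 km × 2.81 / (3.365 − 2.81) = 23.9 km.

23.9 km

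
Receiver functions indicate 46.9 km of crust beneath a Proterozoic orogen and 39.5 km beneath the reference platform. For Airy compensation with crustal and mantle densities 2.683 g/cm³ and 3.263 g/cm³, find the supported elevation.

Excess crust Δ = 46.9 km − 39.5 km = 7.4 km, split between elevation h and root r with h + r = Δ.
Airy balance ρ_c h = (ρ_m − ρ_c) r gives r = h ρ_c/(ρ_m − ρ_c), so h (1 + ρ_c/(ρ_m − ρ_c)) = Δ, i.e. h = Δ (ρ_m − ρ_c)/ρ_m.
h = 7.4 km × 0.58/3.263 = 1.32 km.

1.32 km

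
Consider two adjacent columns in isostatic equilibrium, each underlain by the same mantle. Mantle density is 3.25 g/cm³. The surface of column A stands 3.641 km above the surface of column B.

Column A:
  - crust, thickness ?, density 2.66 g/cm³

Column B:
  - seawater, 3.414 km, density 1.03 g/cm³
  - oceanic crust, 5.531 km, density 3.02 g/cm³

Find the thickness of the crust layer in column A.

Take the compensation level at the base of the deeper column (depth z_c below the surface of column A) and equate Σ ρ_i t_i down to z_c; mantle fills any gap and the z_c terms cancel.
Column A: x×2.66 + (z_c − 0 − x)×3.25
Column B: 3.641×0 + 3.414×1.03 + 5.531×3.02 + (z_c − 3.641 − 8.945)×3.25
The z_c×3.25 term appears on both sides and cancels. Collect the known terms of each column as K = Σ(ρt)_known − 3.25 × (depth of known layers): K_A = 0 − 3.25×0 = 0; K_B = 20.22004 − 3.25×(3.641 + 8.945) = −20.68446.
Balance: K_A − x×(3.25 − 2.66) = K_B, so x = (K_A − K_B)/(3.25 − 2.66) = 20.6845/0.59 = 35.1 km.

35.1 km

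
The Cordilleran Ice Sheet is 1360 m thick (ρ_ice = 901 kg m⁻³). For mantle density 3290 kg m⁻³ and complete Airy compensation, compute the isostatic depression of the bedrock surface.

372 m

Balancing pressure at the compensation depth: the ice load ρ_ice t is balanced by mantle displaced below, ρ_m s.
s = t ρ_ice / ρ_m = 1360 m × 901/3290 = 372 m.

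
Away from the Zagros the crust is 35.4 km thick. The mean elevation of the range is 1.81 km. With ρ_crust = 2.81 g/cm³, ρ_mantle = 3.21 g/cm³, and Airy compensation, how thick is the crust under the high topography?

Root depth r = h ρ_c / (ρ_m − ρ_c) = 1.81 km × 2.81 / 0.4 = 12.72 km.
Total thickness = T + h + r = 35.4 km + 1.81 km + 12.72 km = 49.9 km.

49.9 km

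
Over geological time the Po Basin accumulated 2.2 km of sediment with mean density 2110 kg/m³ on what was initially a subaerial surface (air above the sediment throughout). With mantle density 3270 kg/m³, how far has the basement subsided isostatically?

1.42 km

Subaerial load: s = t ρ_sed / ρ_m = 2.2 km × 2110/3270 = 1.42 km.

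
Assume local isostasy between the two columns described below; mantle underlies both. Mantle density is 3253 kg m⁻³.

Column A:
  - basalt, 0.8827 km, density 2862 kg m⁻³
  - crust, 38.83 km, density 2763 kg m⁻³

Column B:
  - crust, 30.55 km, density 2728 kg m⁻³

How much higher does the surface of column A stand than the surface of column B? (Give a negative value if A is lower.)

1.02 km

For any compensation level in the mantle, the mantle terms cancel and isostasy reduces to e = (Σt_A − Σt_B) − (Σ(ρt)_A − Σ(ρt)_B) / ρ_m.
Σt_A = 39.7127 km; Σt_B = 30.55 km; Σ(ρt)_A = 109813.577; Σ(ρt)_B = 83340.4 (in km·kg m⁻³).
e = (39.7127 − 30.55) − (109813.577 − 83340.4) / 3253 = 1.02 km.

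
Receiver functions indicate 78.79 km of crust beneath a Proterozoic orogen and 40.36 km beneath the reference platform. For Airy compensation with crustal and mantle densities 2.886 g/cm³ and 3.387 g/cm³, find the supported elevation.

5.68 km

Excess crust Δ = 78.79 km − 40.36 km = 38.43 km, split between elevation h and root r with h + r = Δ.
Airy balance ρ_c h = (ρ_m − ρ_c) r gives r = h ρ_c/(ρ_m − ρ_c), so h (1 + ρ_c/(ρ_m − ρ_c)) = Δ, i.e. h = Δ (ρ_m − ρ_c)/ρ_m.
h = 38.43 km × 0.501/3.387 = 5.68 km.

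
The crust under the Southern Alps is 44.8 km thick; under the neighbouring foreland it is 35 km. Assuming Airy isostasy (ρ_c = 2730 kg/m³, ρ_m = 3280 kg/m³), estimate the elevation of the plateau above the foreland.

1.64 km

Excess crust Δ = 44.8 km − 35 km = 9.8 km, split between elevation h and root r with h + r = Δ.
Airy balance ρ_c h = (ρ_m − ρ_c) r gives r = h ρ_c/(ρ_m − ρ_c), so h (1 + ρ_c/(ρ_m − ρ_c)) = Δ, i.e. h = Δ (ρ_m − ρ_c)/ρ_m.
h = 9.8 km × 550/3280 = 1.64 km.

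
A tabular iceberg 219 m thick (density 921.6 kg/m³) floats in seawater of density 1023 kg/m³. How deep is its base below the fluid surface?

197 m

Draft d = t ρ_obj/ρ_fluid = 219 m × 921.6/1023 = 197 m.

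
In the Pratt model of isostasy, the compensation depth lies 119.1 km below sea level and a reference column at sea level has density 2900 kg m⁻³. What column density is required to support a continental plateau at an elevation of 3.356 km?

Pratt balance: ρ_ref D = ρ (D + h).
ρ = ρ_ref D/(D + h) = 2900 × 119.1 km/(119.1 km + 3.356 km) = 2820 kg m⁻³.

2820 kg m⁻³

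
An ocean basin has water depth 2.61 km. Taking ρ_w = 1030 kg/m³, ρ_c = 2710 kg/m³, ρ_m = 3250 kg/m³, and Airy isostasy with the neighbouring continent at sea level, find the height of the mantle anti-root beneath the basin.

8.12 km

For local isostatic compensation: replacing crust with seawater at the top is compensated by replacing crust with mantle at the base: d (ρ_c − ρ_w) = a (ρ_m − ρ_c).
a = d (ρ_c − ρ_w)/(ρ_m − ρ_c) = 2.61 km × 1680/540 = 8.12 km.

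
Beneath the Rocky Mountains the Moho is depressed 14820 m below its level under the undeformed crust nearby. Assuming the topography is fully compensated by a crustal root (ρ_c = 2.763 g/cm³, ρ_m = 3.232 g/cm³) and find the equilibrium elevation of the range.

2520 m

In Airy isostatic equilibrium: ρ_c h = (ρ_m − ρ_c) r.
h = r (ρ_m − ρ_c) / ρ_c = 14820 m × (3.232 − 2.763) / 2.763 = 2520 m.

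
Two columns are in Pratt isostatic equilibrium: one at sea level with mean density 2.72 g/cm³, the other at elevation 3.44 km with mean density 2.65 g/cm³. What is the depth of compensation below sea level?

130 km

ρ_ref D = ρ (D + h) → D (ρ_ref − ρ) = ρ h.
D = ρ h/(ρ_ref − ρ) = 2.65 × 3.44 km/(2.72 − 2.65) = 130 km.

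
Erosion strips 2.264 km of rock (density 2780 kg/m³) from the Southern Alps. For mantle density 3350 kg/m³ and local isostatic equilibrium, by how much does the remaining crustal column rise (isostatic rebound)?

1.88 km

Unloading: uplift u = e ρ_c/ρ_m = 2.264 km × 2780/3350 = 1.88 km.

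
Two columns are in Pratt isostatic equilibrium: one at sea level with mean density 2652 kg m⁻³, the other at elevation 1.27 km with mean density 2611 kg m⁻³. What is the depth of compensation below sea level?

80.9 km

ρ_ref D = ρ (D + h) → D (ρ_ref − ρ) = ρ h.
D = ρ h/(ρ_ref − ρ) = 2611 × 1.27 km/(2652 − 2611) = 80.9 km.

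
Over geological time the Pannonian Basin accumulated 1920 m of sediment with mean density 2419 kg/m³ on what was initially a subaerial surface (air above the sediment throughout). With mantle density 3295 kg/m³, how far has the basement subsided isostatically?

Subaerial load: s = t ρ_sed / ρ_m = 1920 m × 2419/3295 = 1410 m.

1410 m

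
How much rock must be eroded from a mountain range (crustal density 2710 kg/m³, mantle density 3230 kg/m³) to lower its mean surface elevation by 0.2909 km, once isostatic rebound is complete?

1.81 km

Net drop Δ = e − u = e − e ρ_c/ρ_m = e (ρ_m − ρ_c)/ρ_m.
e = Δ ρ_m/(ρ_m − ρ_c) = 0.2909 km × 3230/520 = 1.81 km.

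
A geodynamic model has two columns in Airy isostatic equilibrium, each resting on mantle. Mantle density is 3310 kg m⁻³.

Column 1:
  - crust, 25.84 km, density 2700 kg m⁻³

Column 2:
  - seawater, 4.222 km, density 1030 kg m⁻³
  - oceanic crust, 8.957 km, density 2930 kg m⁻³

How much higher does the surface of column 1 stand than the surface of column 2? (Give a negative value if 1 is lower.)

For any compensation level in the mantle, the mantle terms cancel and isostasy reduces to e = (Σt_1 − Σt_2) − (Σ(ρt)_1 − Σ(ρt)_2) / ρ_m.
Σt_1 = 25.84 km; Σt_2 = 13.179 km; Σ(ρt)_1 = 69768; Σ(ρt)_2 = 30592.67 (in km·kg m⁻³).
e = (25.84 − 13.179) − (69768 − 30592.67) / 3310 = 0.826 km.

0.826 km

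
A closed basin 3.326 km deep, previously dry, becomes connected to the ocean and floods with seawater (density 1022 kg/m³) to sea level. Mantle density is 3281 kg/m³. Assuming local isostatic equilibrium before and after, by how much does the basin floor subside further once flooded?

1.5 km

After flooding the water column is d + s deep. Its weight must equal the weight of mantle displaced by the extra subsidence s: (d + s) ρ_w = s ρ_m.
s = d ρ_w / (ρ_m − ρ_w) = 3.326 km × 1022/(3281 − 1022) = 1.5 km.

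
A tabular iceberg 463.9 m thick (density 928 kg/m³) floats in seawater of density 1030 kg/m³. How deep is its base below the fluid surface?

418 m

Draft d = t ρ_obj/ρ_fluid = 463.9 m × 928/1030 = 418 m.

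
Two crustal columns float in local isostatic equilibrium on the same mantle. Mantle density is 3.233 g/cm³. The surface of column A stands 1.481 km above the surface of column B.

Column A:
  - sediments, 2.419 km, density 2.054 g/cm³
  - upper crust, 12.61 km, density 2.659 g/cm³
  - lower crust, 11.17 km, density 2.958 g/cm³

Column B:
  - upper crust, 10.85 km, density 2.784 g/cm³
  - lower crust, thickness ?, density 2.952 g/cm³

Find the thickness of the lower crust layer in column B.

Take the compensation level at the base of the deeper column (depth z_c below the surface of column A) and equate Σ ρ_i t_i down to z_c; mantle fills any gap and the z_c terms cancel.
Column A: 2.419×2.054 + 12.61×2.659 + 11.17×2.958 + (z_c − 26.199)×3.233
Column B: 1.481×0 + 10.85×2.784 + x×2.952 + (z_c − 1.481 − 10.85 − x)×3.233
The z_c×3.233 term appears on both sides and cancels. Collect the known terms of each column as K = Σ(ρt)_known − 3.233 × (depth of known layers): K_A = 71.539476 − 3.233×26.199 = −13.161891; K_B = 30.2064 − 3.233×(1.481 + 10.85) = −9.659723.
Balance: K_A = K_B − x×(3.233 − 2.952), so x = (K_B − K_A)/(3.233 − 2.952) = 3.50217/0.281 = 12.5 km.

12.5 km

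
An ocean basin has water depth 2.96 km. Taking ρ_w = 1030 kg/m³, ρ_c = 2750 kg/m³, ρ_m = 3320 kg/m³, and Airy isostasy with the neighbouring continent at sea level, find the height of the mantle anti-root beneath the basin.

8.93 km

Equating mass per unit area of the two columns: replacing crust with seawater at the top is compensated by replacing crust with mantle at the base: d (ρ_c − ρ_w) = a (ρ_m − ρ_c).
a = d (ρ_c − ρ_w)/(ρ_m − ρ_c) = 2.96 km × 1720/570 = 8.93 km.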